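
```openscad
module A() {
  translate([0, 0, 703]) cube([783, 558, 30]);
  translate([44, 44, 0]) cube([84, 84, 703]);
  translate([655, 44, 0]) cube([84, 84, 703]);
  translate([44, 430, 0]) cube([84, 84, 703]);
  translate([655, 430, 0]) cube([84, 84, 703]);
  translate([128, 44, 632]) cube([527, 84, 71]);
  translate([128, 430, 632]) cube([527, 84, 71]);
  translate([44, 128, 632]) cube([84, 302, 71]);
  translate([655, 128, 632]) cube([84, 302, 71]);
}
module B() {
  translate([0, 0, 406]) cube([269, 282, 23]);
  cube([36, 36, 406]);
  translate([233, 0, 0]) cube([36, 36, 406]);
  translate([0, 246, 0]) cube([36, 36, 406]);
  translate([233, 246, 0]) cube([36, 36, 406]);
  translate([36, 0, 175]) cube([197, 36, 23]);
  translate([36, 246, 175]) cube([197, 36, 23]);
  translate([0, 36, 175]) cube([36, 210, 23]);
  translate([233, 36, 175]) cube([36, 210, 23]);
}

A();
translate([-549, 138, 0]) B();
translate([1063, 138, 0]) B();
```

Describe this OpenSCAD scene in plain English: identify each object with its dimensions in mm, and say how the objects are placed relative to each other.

A is a rectangular dining table. The top is 783×558×30 mm with its upper surface at z = 733 mm. It stands on four 84×84 mm square legs, each inset 44 mm from the nearest pair of top edges, running from the floor to the underside of the top. Four apron rails, 84 mm thick and 71 mm tall, run between adjacent legs with their top edges flush with the underside of the top and their outer faces flush with the legs' outer faces.

B is a four-legged stool. The seat is 269×282 mm, 23 mm thick, top at z = 429 mm. It stands on four square legs, each 36×36 mm in cross-section, from z = 0 to the seat underside, each flush with a corner of the seat. Four stretchers, 36 mm wide and 23 mm tall, connect adjacent legs with their undersides at z = 175 mm, each running between the inner faces of the legs it joins and aligned with the legs' outer faces on the other axis.

Two stools sit around the table at the −x, +x sides.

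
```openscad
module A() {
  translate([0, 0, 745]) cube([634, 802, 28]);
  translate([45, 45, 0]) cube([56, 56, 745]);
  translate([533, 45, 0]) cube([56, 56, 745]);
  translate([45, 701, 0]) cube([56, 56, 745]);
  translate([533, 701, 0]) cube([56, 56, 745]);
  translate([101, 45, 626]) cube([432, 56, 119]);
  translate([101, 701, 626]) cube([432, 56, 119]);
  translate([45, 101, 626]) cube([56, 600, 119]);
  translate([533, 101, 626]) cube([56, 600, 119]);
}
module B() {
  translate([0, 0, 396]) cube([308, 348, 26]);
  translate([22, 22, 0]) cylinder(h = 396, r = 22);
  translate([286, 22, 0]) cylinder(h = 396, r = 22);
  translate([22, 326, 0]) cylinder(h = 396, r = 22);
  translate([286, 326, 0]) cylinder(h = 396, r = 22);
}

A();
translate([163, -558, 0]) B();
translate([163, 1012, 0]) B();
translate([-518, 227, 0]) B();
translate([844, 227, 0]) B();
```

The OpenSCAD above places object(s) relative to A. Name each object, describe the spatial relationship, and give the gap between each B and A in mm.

A is a table. B is a stool. Four stools sit around the table at the −y, +y, −x, +x sides. The gap between each stool and the table is 210 mm.

Each stool's nearest face is 210 mm from the table's bounding box.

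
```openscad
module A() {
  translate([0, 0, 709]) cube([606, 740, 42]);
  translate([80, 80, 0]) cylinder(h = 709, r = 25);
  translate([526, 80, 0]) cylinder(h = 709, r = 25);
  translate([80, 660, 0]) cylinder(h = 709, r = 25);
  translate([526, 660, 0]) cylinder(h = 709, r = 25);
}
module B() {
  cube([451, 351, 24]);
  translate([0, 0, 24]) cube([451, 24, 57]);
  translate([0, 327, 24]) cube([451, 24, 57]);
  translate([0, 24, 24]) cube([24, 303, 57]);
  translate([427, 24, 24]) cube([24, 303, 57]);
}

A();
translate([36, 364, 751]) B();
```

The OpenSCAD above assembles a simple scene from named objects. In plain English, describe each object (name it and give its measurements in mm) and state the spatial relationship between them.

A is a rectangular dining table. The top is 606×740×42 mm with its upper surface at z = 751 mm. It stands on four round legs of 50 mm diameter, each leg's bounding box inset 55 mm from the nearest pair of top edges, running from the floor to the underside of the top.

B is an open storage box with external size 451×351×81 mm and wall thickness 24 mm (the base is also 24 mm thick). The base covers the whole footprint; the four walls stand on the base, with the y-facing walls full-width and the x-facing walls fitting between their inner faces.

The open box is on top of the table.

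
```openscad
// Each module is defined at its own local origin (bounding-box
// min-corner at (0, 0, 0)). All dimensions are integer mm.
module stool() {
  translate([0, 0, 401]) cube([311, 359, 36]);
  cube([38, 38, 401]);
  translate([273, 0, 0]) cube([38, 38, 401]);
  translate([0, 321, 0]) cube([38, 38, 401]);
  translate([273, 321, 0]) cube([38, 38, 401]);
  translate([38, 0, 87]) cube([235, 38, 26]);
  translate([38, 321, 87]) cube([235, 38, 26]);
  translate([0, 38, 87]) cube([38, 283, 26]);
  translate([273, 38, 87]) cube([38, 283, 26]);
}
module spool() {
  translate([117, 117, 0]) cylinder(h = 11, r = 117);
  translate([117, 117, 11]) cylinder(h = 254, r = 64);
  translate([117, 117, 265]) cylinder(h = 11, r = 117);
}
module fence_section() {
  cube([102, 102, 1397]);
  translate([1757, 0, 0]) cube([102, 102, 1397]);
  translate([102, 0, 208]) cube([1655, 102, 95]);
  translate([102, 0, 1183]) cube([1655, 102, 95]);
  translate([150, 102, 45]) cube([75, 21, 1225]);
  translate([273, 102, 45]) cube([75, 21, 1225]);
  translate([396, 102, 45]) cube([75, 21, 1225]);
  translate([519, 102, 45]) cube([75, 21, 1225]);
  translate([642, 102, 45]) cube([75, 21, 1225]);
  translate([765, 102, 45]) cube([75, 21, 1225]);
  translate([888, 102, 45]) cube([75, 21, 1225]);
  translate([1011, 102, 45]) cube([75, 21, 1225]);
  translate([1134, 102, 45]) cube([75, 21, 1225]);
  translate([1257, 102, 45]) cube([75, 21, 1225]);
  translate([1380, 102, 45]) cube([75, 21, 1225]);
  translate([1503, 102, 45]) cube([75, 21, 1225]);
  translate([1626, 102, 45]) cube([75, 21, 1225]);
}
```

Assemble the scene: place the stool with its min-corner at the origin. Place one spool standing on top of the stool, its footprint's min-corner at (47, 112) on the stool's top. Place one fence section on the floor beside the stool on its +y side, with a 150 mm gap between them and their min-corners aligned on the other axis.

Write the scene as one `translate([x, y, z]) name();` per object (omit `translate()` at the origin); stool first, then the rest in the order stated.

stool();
translate([47, 112, 437]) spool();
translate([0, 509, 0]) fence_section();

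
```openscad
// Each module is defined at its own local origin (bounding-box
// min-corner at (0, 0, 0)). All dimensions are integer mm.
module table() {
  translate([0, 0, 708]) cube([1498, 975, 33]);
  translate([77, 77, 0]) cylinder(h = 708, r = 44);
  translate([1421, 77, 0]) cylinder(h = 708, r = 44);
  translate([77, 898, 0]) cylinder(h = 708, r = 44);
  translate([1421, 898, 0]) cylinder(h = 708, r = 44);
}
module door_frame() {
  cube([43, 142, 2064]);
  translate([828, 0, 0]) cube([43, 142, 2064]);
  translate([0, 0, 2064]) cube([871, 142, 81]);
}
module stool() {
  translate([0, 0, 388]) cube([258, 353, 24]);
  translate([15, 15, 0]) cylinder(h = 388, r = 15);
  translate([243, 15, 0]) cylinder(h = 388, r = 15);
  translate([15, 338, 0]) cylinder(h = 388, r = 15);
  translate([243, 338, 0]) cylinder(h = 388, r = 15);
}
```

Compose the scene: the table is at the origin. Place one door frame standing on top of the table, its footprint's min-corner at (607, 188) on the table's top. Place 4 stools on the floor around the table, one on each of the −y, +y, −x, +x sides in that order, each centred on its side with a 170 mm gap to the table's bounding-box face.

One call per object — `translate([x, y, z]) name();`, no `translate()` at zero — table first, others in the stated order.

table();
translate([607, 188, 741]) door_frame();
translate([620, -523, 0]) stool();
translate([620, 1145, 0]) stool();
translate([-428, 311, 0]) stool();
translate([1668, 311, 0]) stool();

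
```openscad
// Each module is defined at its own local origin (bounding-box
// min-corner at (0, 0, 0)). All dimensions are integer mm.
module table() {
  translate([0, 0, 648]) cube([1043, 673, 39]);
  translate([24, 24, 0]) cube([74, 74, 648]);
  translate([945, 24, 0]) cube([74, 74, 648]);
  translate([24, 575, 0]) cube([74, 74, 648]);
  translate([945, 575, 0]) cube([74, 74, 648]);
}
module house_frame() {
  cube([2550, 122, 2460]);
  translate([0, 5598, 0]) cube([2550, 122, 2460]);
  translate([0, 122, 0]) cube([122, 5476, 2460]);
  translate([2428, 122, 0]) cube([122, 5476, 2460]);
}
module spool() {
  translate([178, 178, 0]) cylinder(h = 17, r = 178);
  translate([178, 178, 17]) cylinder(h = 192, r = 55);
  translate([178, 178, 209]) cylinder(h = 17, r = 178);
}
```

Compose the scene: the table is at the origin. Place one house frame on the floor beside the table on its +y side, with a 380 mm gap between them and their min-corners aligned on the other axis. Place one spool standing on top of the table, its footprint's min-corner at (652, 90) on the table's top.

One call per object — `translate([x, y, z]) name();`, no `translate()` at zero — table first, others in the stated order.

table();
translate([0, 1053, 0]) house_frame();
translate([652, 90, 687]) spool();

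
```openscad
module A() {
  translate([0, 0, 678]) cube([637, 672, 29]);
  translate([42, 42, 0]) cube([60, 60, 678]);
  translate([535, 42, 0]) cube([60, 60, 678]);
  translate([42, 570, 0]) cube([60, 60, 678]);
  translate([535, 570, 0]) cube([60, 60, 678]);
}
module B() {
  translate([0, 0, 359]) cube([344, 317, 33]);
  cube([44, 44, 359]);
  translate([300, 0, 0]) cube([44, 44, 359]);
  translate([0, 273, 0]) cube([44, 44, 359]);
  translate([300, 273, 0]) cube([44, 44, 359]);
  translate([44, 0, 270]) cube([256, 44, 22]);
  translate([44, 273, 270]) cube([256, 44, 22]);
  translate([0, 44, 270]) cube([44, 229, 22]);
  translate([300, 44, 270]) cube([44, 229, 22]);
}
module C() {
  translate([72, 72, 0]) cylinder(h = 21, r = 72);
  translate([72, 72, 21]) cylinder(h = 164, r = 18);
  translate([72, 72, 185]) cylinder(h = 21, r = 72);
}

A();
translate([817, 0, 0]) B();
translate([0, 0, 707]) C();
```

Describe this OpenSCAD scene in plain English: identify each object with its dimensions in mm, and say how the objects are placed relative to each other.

A is a table: top 637 mm (x) × 672 mm (y), 29 mm thick, upper face at z = 707 mm, on four 60×60 mm square legs, each inset 42 mm from the nearest pair of top edges, running from z = 0 to the bottom of the top.

B is a four-legged stool. The seat is a 344×317×33 mm slab whose top surface is at z = 392 mm; four square legs, each 44×44 mm in cross-section, run from the floor (z = 0) to the underside of the seat, each flush with a corner of the seat. Four stretchers, 44 mm wide and 22 mm tall, connect adjacent legs with their undersides at z = 270 mm, each running between the inner faces of the legs it joins and aligned with the legs' outer faces on the other axis.

C is a spool: two coaxial disc flanges of radius 72 mm and thickness 21 mm, joined by a core cylinder of radius 18 mm and height 164 mm. The lower flange rests on z = 0 and the three cylinders share a vertical axis.

The stool is on the floor beside the table on its +x side. The spool is on top of the table.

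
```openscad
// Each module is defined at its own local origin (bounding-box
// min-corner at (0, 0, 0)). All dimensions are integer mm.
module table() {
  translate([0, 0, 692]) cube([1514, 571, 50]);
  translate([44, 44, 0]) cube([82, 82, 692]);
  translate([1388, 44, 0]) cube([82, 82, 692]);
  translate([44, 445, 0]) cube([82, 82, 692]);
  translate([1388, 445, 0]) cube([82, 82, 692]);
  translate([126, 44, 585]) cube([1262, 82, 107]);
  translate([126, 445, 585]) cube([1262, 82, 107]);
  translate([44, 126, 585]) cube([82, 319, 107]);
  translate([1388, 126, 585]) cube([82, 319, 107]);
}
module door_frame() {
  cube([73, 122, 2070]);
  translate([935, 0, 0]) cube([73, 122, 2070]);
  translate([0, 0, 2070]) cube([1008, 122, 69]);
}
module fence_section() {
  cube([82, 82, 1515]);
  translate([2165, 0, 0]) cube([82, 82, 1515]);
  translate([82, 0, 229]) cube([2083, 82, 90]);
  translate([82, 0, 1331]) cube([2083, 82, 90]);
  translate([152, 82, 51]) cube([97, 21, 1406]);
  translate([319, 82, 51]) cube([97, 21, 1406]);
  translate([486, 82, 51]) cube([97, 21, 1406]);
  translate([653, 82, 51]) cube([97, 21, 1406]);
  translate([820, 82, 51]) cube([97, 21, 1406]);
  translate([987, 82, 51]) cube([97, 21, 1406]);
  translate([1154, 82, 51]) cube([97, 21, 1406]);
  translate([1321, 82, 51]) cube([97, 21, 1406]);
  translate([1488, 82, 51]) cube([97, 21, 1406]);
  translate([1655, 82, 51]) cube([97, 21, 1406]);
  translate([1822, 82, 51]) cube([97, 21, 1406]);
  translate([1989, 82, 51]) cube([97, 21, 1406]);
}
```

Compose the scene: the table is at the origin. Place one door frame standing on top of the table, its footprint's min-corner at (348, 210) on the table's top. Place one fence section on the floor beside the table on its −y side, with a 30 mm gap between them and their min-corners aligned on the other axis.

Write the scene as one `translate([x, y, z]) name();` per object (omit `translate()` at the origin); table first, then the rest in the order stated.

table();
translate([348, 210, 742]) door_frame();
translate([0, -133, 0]) fence_section();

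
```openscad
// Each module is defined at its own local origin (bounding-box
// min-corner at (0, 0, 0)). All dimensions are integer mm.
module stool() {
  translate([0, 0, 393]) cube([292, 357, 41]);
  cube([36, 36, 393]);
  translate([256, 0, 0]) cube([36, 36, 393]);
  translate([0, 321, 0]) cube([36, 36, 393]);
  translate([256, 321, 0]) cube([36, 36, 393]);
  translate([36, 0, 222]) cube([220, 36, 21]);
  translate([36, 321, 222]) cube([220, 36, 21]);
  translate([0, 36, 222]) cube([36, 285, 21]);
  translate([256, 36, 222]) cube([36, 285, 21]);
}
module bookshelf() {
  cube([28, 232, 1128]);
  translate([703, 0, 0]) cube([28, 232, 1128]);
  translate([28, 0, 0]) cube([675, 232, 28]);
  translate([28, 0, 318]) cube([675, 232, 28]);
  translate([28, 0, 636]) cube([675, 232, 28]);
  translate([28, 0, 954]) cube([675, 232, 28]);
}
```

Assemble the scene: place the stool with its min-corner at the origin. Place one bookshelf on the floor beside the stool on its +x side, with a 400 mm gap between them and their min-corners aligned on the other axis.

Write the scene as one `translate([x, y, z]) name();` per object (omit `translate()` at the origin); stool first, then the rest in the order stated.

stool();
translate([692, 0, 0]) bookshelf();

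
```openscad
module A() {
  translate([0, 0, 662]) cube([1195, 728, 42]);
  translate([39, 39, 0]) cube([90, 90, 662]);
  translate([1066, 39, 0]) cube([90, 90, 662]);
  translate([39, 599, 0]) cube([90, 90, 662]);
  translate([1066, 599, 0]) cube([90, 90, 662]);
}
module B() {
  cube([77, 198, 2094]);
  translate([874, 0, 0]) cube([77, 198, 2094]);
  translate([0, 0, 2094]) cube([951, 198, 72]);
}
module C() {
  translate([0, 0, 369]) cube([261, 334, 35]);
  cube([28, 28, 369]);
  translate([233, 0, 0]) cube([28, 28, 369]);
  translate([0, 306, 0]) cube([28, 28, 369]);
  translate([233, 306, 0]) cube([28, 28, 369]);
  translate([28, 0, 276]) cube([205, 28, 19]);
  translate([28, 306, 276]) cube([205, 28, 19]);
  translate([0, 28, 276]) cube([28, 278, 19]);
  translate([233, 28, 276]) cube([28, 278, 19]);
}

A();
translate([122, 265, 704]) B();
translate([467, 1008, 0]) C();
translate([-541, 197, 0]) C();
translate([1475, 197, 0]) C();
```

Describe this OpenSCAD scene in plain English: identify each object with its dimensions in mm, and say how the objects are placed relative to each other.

A is a table with a 1195×728 mm rectangular top, 42 mm thick, top surface at z = 704 mm, supported by four 90×90 mm square legs, each inset 39 mm from the nearest pair of top edges, running from the floor.

B is a door frame. The clear opening is 797 mm wide and 2094 mm high. Two 77 mm wide jambs, 198 mm deep, stand either side of the opening from the floor to the top of the opening. A 72 mm thick head sits across the top of both jambs, spanning the full outside width of the frame.

C is a four-legged stool. The seat is a 261×334×35 mm slab whose top surface is at z = 404 mm; four square legs, each 28×28 mm in cross-section, run from the floor (z = 0) to the underside of the seat, each flush with a corner of the seat. Four stretchers, 28 mm wide and 19 mm tall, connect adjacent legs with their undersides at z = 276 mm, each running between the inner faces of the legs it joins and aligned with the legs' outer faces on the other axis.

The door frame is on top of the table, centred. Three stools sit around the table at the +y, −x, +x sides.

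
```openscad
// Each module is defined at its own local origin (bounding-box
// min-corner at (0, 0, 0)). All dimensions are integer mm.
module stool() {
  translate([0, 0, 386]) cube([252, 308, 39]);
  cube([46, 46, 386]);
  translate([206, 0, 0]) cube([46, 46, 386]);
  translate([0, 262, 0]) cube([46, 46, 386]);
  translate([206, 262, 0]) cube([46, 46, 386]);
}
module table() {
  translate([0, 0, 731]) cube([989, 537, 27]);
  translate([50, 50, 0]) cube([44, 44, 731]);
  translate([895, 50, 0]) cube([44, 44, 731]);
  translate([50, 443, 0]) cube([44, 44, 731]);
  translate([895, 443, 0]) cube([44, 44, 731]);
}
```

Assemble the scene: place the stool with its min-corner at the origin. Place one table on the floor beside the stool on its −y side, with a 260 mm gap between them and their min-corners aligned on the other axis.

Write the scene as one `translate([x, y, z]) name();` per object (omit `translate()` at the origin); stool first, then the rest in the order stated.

stool();
translate([0, -797, 0]) table();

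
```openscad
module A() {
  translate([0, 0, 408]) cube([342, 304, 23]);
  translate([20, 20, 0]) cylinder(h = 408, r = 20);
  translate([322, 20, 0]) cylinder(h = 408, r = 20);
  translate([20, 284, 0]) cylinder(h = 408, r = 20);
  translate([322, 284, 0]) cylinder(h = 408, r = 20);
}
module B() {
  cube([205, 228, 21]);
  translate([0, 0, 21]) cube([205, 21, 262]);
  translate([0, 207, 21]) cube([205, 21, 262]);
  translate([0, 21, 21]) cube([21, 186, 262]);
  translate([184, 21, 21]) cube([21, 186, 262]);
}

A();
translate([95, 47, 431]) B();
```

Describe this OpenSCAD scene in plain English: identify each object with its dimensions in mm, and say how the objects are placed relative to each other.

A is a four-legged stool. The seat is a 342×304×23 mm slab whose top surface is at z = 431 mm; four round legs, each 40 mm in diameter, run from the floor (z = 0) to the underside of the seat, each leg's axis is inset half a diameter from the nearest pair of seat edges (so the leg's bounding box is flush with the corner).

B is an open-topped rectangular box: outside dimensions 205×228×283 mm, with a uniform wall and base thickness of 21 mm. The base is a full 205×228 slab on the floor; four walls sit on top of the base. The front and back walls (the −y and +y sides) span the full width; the two side walls fit between them.

The open box is on top of the stool.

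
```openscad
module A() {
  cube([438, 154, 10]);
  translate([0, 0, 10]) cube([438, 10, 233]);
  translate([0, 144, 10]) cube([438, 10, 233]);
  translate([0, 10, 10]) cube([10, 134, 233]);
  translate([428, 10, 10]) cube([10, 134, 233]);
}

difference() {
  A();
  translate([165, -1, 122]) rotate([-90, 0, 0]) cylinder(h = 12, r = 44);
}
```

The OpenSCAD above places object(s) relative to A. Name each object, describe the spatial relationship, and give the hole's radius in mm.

The subtracted cylinder has r = 44 mm.

A is an open box. The open box has a circular hole through its front wall. The hole's radius is 44 mm.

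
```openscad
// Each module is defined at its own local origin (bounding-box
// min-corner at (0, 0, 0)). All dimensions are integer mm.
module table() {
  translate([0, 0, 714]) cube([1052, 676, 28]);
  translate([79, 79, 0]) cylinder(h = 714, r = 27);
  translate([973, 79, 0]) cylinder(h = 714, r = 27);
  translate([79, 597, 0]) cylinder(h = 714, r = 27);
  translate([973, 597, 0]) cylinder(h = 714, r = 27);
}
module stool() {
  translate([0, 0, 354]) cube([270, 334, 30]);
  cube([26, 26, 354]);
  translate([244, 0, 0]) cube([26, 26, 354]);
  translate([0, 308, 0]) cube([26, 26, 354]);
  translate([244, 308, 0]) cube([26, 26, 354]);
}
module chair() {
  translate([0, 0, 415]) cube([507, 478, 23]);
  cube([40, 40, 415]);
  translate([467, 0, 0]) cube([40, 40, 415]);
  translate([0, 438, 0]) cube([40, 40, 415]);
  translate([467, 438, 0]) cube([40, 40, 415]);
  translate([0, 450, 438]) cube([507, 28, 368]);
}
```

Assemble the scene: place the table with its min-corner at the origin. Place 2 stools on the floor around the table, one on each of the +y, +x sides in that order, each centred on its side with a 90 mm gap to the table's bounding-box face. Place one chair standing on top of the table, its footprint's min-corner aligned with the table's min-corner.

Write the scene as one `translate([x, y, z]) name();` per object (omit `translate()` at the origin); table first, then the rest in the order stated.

table();
translate([391, 766, 0]) stool();
translate([1142, 171, 0]) stool();
translate([0, 0, 742]) chair();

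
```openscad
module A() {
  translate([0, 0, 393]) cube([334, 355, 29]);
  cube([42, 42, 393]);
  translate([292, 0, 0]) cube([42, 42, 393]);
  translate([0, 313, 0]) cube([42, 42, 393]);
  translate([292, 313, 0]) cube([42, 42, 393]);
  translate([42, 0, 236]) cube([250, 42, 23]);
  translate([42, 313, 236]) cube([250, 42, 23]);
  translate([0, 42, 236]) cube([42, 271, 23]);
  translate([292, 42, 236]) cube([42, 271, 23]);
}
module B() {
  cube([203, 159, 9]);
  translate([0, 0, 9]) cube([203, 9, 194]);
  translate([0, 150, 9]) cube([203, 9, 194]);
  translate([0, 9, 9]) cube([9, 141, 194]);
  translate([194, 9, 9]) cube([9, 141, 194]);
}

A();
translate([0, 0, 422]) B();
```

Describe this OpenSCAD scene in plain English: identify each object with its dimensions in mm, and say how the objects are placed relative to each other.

A is a four-legged stool. The seat is a 334×355×29 mm slab whose top surface is at z = 422 mm; four square legs, each 42×42 mm in cross-section, run from the floor (z = 0) to the underside of the seat, each flush with a corner of the seat. Four stretchers, 42 mm wide and 23 mm tall, connect adjacent legs with their undersides at z = 236 mm, each running between the inner faces of the legs it joins and aligned with the legs' outer faces on the other axis.

B is an open storage box with external size 203×159×203 mm and wall thickness 9 mm (the base is also 9 mm thick). The base covers the whole footprint; the four walls stand on the base, with the y-facing walls full-width and the x-facing walls fitting between their inner faces.

The open box is on top of the stool.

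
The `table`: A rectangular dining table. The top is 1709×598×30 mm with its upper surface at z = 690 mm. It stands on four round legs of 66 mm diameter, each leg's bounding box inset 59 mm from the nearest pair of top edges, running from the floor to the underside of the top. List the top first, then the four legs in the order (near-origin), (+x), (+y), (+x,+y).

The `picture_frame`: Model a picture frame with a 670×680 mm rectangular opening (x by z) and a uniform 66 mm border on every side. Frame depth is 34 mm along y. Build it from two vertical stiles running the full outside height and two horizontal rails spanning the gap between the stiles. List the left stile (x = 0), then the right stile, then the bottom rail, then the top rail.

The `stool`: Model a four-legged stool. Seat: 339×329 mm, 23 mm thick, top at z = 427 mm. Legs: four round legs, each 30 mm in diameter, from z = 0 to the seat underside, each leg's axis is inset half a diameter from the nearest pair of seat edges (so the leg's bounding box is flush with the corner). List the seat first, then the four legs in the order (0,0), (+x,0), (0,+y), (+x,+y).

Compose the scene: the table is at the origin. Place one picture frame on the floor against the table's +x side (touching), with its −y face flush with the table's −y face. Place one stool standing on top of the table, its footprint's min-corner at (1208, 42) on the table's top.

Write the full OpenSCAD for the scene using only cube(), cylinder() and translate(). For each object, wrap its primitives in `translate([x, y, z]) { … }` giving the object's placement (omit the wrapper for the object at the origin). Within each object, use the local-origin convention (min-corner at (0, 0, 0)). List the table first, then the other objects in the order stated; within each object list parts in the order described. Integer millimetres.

translate([0, 0, 660]) cube([1709, 598, 30]);
translate([92, 92, 0]) cylinder(h = 660, r = 33);
translate([1617, 92, 0]) cylinder(h = 660, r = 33);
translate([92, 506, 0]) cylinder(h = 660, r = 33);
translate([1617, 506, 0]) cylinder(h = 660, r = 33);
translate([1709, 0, 0]) {
  cube([66, 34, 812]);
  translate([736, 0, 0]) cube([66, 34, 812]);
  translate([66, 0, 0]) cube([670, 34, 66]);
  translate([66, 0, 746]) cube([670, 34, 66]);
}
translate([1208, 42, 690]) {
  translate([0, 0, 404]) cube([339, 329, 23]);
  translate([15, 15, 0]) cylinder(h = 404, r = 15);
  translate([324, 15, 0]) cylinder(h = 404, r = 15);
  translate([15, 314, 0]) cylinder(h = 404, r = 15);
  translate([324, 314, 0]) cylinder(h = 404, r = 15);
}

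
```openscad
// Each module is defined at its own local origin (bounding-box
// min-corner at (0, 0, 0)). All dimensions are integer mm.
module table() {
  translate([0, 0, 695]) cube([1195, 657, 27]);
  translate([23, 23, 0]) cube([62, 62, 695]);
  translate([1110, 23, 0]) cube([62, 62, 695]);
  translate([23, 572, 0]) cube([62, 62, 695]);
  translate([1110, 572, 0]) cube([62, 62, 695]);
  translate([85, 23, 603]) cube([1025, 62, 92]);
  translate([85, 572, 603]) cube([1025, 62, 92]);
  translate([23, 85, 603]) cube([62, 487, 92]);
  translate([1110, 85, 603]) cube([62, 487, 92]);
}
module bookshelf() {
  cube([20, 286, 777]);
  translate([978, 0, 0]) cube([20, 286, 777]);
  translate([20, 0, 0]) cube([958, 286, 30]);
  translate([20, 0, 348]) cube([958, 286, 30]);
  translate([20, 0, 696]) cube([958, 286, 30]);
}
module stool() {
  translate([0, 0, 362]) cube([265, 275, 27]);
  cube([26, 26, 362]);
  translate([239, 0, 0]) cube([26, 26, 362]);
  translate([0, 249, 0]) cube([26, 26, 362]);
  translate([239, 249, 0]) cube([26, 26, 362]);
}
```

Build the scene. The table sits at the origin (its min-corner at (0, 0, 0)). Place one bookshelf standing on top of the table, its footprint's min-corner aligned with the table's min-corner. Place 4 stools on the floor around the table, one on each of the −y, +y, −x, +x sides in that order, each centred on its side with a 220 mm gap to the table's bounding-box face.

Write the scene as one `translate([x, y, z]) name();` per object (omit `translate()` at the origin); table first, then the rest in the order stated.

table();
translate([0, 0, 722]) bookshelf();
translate([465, -495, 0]) stool();
translate([465, 877, 0]) stool();
translate([-485, 191, 0]) stool();
translate([1415, 191, 0]) stool();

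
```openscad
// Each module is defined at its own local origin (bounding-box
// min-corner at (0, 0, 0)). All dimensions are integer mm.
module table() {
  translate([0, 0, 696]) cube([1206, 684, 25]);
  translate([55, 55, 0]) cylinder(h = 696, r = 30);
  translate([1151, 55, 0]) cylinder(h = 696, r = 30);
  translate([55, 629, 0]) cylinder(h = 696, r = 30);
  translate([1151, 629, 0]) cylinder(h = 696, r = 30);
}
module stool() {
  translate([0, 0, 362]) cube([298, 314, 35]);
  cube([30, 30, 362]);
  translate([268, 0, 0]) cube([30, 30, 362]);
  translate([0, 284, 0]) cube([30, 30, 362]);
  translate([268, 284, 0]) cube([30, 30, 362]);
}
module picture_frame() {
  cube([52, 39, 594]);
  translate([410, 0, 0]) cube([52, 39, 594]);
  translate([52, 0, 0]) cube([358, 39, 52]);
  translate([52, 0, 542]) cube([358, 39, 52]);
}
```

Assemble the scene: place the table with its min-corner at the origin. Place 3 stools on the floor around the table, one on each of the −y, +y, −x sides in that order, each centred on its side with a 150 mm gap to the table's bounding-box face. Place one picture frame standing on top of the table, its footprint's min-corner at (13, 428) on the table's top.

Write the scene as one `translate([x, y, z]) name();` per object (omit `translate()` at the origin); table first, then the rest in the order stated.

table();
translate([454, -464, 0]) stool();
translate([454, 834, 0]) stool();
translate([-448, 185, 0]) stool();
translate([13, 428, 721]) picture_frame();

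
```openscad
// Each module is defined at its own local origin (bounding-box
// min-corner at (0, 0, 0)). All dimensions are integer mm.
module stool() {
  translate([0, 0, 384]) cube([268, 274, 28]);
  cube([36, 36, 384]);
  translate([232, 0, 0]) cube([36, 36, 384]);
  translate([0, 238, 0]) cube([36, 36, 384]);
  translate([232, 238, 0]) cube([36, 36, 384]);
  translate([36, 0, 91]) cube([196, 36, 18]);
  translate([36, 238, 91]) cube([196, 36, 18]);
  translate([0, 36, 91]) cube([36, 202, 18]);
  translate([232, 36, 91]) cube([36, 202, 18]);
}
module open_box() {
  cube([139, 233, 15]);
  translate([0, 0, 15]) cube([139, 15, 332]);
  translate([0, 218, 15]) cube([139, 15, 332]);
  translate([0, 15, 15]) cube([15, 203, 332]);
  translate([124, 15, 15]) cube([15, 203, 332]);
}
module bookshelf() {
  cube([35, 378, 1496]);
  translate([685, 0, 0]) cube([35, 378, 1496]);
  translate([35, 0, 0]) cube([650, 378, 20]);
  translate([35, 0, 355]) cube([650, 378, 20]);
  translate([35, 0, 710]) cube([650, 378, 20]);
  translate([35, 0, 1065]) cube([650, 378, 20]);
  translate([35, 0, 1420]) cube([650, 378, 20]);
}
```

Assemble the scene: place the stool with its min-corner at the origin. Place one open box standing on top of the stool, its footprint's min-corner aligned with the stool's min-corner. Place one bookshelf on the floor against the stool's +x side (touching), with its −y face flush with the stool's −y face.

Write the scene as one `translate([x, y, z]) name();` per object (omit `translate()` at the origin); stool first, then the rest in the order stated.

stool();
translate([0, 0, 412]) open_box();
translate([268, 0, 0]) bookshelf();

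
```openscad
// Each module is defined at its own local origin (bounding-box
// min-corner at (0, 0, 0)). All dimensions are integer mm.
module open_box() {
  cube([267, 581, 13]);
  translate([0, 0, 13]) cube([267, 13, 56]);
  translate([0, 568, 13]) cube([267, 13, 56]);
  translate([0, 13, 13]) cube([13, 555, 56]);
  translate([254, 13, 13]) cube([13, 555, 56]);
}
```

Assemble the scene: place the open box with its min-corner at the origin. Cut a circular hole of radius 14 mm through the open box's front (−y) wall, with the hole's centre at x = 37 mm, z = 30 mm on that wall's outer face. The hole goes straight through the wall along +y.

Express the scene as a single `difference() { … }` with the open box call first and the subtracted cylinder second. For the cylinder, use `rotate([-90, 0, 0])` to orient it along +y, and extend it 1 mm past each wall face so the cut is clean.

difference() {
  open_box();
  translate([37, -1, 30]) rotate([-90, 0, 0]) cylinder(h = 15, r = 14);
}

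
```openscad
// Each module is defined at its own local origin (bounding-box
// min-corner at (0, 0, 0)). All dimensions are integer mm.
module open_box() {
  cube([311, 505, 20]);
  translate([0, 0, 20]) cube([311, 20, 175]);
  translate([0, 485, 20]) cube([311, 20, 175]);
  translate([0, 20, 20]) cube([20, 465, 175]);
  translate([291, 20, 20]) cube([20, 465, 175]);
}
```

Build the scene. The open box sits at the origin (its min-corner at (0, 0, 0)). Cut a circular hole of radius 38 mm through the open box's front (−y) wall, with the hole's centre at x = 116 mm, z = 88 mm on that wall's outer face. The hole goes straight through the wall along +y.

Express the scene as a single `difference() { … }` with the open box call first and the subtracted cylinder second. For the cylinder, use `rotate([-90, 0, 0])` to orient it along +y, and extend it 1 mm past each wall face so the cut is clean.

difference() {
  open_box();
  translate([116, -1, 88]) rotate([-90, 0, 0]) cylinder(h = 22, r = 38);
}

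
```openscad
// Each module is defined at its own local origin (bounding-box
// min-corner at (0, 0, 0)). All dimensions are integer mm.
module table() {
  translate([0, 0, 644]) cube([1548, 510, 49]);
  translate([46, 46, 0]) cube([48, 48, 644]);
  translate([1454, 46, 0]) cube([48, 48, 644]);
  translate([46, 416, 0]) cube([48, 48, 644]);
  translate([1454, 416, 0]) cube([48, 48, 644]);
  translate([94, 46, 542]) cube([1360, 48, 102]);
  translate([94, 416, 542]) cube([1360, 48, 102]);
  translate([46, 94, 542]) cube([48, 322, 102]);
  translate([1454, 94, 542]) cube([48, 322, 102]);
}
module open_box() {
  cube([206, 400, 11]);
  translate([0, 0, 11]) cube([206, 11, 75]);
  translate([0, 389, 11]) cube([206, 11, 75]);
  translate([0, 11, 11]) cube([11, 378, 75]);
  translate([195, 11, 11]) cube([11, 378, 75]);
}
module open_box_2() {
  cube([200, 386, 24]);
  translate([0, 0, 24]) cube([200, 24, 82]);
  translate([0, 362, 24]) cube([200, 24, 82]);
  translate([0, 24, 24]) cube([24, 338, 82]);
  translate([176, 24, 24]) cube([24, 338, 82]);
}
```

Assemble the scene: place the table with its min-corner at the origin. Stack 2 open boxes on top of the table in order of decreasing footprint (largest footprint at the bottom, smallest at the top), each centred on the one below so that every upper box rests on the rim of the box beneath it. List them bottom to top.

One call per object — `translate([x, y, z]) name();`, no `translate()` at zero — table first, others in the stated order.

table();
translate([671, 55, 693]) open_box();
translate([674, 62, 779]) open_box_2();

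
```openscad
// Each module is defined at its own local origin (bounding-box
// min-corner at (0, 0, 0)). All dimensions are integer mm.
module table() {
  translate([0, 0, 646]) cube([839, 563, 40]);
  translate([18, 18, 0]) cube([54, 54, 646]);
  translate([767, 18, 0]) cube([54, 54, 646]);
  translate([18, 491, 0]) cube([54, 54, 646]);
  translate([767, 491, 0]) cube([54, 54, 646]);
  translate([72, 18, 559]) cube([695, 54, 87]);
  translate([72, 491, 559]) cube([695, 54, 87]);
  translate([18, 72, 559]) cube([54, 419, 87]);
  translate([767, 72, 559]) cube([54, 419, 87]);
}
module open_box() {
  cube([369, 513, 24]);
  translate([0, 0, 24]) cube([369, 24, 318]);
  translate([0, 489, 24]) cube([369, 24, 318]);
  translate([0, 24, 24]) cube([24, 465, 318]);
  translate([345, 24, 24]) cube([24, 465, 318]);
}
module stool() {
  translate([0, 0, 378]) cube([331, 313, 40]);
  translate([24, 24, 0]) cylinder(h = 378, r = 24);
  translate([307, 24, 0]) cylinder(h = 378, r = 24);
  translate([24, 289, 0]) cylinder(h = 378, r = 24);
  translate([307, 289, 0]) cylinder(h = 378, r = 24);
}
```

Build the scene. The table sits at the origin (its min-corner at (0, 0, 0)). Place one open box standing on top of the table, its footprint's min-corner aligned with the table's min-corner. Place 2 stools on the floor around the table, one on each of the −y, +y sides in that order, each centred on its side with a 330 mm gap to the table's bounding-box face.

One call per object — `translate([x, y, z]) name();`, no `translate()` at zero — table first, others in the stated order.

table();
translate([0, 0, 686]) open_box();
translate([254, -643, 0]) stool();
translate([254, 893, 0]) stool();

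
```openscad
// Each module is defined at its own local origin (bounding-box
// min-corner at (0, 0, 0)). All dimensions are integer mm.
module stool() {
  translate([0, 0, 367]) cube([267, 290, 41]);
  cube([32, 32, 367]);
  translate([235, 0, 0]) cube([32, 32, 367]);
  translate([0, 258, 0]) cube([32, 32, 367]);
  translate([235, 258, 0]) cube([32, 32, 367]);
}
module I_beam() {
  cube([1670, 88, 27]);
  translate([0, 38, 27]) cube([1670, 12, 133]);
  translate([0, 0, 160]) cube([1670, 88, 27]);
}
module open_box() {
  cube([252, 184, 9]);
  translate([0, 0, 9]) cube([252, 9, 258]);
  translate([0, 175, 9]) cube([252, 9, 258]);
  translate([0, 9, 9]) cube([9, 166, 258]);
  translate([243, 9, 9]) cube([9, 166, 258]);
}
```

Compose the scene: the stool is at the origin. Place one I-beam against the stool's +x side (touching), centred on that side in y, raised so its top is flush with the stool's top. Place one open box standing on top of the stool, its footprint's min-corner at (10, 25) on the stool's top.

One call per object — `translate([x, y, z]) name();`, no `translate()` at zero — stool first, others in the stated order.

stool();
translate([267, 101, 221]) I_beam();
translate([10, 25, 408]) open_box();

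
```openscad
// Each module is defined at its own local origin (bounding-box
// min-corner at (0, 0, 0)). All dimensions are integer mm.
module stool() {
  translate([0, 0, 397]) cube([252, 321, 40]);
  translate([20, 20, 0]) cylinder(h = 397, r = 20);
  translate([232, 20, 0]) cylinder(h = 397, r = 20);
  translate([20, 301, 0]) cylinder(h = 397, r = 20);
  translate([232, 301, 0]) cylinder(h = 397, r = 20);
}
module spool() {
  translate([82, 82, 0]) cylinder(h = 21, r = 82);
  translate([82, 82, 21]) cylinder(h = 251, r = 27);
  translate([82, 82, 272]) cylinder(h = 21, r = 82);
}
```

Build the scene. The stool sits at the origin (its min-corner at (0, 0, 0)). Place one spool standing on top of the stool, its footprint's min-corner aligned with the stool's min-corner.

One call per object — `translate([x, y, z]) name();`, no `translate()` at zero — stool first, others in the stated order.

stool();
translate([0, 0, 437]) spool();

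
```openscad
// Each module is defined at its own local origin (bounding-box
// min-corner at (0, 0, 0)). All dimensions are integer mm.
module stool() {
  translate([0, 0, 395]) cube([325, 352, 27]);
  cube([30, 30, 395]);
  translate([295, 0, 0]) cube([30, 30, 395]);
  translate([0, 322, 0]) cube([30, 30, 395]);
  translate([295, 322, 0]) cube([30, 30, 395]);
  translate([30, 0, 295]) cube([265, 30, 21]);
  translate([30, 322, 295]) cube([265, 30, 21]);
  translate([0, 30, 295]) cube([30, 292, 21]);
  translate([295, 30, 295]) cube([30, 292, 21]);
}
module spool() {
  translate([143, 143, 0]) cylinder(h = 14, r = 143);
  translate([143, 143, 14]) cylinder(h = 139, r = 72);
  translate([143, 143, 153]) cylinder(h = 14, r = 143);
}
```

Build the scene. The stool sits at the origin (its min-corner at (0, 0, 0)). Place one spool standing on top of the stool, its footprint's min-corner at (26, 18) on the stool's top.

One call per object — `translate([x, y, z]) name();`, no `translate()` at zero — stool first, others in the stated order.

stool();
translate([26, 18, 422]) spool();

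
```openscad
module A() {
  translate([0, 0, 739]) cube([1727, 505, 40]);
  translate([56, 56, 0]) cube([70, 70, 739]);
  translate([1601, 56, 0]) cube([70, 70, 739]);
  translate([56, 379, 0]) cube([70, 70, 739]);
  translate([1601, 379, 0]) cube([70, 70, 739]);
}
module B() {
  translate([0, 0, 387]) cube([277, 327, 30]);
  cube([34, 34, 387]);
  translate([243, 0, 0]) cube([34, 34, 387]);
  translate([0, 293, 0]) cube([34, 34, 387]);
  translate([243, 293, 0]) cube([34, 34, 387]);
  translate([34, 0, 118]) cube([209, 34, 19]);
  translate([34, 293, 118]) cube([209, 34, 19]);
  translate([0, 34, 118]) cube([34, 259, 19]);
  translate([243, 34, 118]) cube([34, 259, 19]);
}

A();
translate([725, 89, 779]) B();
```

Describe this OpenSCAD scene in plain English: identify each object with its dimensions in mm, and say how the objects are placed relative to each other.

A is a rectangular dining table. The top is 1727×505×40 mm with its upper surface at z = 779 mm. It stands on four 70×70 mm square legs, each inset 56 mm from the nearest pair of top edges, running from the floor to the underside of the top.

B is a four-legged stool. The seat is a 277×327×30 mm slab whose top surface is at z = 417 mm; four square legs, each 34×34 mm in cross-section, run from the floor (z = 0) to the underside of the seat, each flush with a corner of the seat. Four stretchers, 34 mm wide and 19 mm tall, connect adjacent legs with their undersides at z = 118 mm, each running between the inner faces of the legs it joins and aligned with the legs' outer faces on the other axis.

The stool is on top of the table, centred.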